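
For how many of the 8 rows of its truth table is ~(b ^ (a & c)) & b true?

1

a  b  c  |  (a & c)  (b ^ (a & c))  ~(b ^ (a & c))  (~(b ^ (a & c)) & b)
T  T  T  |     T           F              T                  T          
T  T  F  |     F           T              F                  F          
T  F  T  |     T           T              F                  F          
T  F  F  |     F           F              T                  F          
F  T  T  |     F           T              F                  F          
F  T  F  |     F           T              F                  F          
F  F  T  |     F           F              T                  F          
F  F  F  |     F           F              T                  F          
The formula is true on 1 of the 8 rows.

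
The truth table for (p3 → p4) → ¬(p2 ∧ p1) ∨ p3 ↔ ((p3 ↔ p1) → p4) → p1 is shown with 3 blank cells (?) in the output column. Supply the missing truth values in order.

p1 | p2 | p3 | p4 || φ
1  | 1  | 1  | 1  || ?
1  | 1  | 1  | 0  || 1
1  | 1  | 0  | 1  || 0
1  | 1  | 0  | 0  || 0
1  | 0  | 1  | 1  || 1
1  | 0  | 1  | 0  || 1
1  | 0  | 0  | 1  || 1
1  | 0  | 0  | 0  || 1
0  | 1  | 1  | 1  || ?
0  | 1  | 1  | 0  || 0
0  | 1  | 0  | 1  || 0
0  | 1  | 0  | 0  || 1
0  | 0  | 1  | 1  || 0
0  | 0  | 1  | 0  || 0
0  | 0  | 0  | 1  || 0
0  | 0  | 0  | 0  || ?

1, 0, 1

Row p1=1, p2=1, p3=1, p4=1: ((p3 → p4) → ¬(p2 ∧ p1) ∨ p3) = 1, (((p3 ↔ p1) → p4) → p1) = 1, so the formula = 1.
Row p1=0, p2=1, p3=1, p4=1: ((p3 → p4) → ¬(p2 ∧ p1) ∨ p3) = 1, (((p3 ↔ p1) → p4) → p1) = 0, so the formula = 0.
Row p1=0, p2=0, p3=0, p4=0: ((p3 → p4) → ¬(p2 ∧ p1) ∨ p3) = 1, (((p3 ↔ p1) → p4) → p1) = 1, so the formula = 1.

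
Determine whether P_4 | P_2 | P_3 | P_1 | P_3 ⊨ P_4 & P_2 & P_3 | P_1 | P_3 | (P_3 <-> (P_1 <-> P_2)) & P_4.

P_1 | P_2 | P_3 | P_4 | φ | ψ
--- | --- | --- | --- | - | -
 T  |  T  |  T  |  T  | T | T
 T  |  T  |  T  |  F  | T | T
 T  |  T  |  F  |  T  | T | T
 T  |  T  |  F  |  F  | T | T
 T  |  F  |  T  |  T  | T | T
 T  |  F  |  T  |  F  | T | T
 T  |  F  |  F  |  T  | T | T
 T  |  F  |  F  |  F  | T | T
 F  |  T  |  T  |  T  | T | T
 F  |  T  |  T  |  F  | T | T
 F  |  T  |  F  |  T  | T | T
 F  |  T  |  F  |  F  | T | F
 F  |  F  |  T  |  T  | T | T
 F  |  F  |  T  |  F  | T | T
 F  |  F  |  F  |  T  | T | F
 F  |  F  |  F  |  F  | F | F
At P_1=F, P_2=T, P_3=F, P_4=F we have φ true but ψ false, so φ does not entail ψ.

no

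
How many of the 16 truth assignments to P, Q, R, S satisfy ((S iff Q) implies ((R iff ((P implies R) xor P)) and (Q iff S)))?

10

  P      Q      R      S    |  (S iff Q)  (P implies R)  ((P implies R) xor P)  (Q iff S)    φ  
 True   True   True   True  |     True         True              False             True    False
 True   True   True  False  |    False         True              False            False     True
 True   True  False   True  |     True        False               True             True    False
 True   True  False  False  |    False        False               True            False     True
 True  False   True   True  |    False         True              False            False     True
 True  False   True  False  |     True         True              False             True    False
 True  False  False   True  |    False        False               True            False     True
 True  False  False  False  |     True        False               True             True    False
False   True   True   True  |     True         True               True             True     True
False   True   True  False  |    False         True               True            False     True
False   True  False   True  |     True         True               True             True    False
False   True  False  False  |    False         True               True            False     True
False  False   True   True  |    False         True               True            False     True
False  False   True  False  |     True         True               True             True     True
False  False  False   True  |    False         True               True            False     True
False  False  False  False  |     True         True               True             True    False
The formula is true on 10 of the 16 rows.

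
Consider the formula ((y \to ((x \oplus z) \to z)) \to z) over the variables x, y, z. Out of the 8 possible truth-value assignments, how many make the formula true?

5

x | y | z | φ
- | - | - | -
T | T | T | T
T | T | F | T
T | F | T | T
T | F | F | F
F | T | T | T
F | T | F | F
F | F | T | T
F | F | F | F
The formula is true on 5 of the 8 rows.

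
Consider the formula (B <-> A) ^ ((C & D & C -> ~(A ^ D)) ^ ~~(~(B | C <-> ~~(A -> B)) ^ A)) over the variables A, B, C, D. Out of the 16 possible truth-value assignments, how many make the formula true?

12

A | B | C | D | φ
- | - | - | - | -
T | T | T | T | T
T | T | T | F | T
T | T | F | T | T
T | T | F | F | T
T | F | T | T | T
T | F | T | F | T
T | F | F | T | F
T | F | F | F | F
F | T | T | T | F
F | T | T | F | T
F | T | F | T | T
F | T | F | F | T
F | F | T | T | T
F | F | T | F | F
F | F | F | T | T
F | F | F | F | T
The formula is true on 12 of the 16 rows.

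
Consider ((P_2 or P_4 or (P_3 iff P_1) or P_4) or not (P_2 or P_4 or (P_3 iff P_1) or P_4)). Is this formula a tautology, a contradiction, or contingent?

 P_1  |  P_2  |  P_3  |  P_4  || (P_3 iff P_1) |   φ  
False | False | False | False ||      True     |  True
False | False | False |  True ||      True     |  True
False | False |  True | False ||     False     |  True
False | False |  True |  True ||     False     |  True
False |  True | False | False ||      True     |  True
False |  True | False |  True ||      True     |  True
False |  True |  True | False ||     False     |  True
False |  True |  True |  True ||     False     |  True
 True | False | False | False ||     False     |  True
 True | False | False |  True ||     False     |  True
 True | False |  True | False ||      True     |  True
 True | False |  True |  True ||      True     |  True
 True |  True | False | False ||     False     |  True
 True |  True | False |  True ||     False     |  True
 True |  True |  True | False ||      True     |  True
 True |  True |  True |  True ||      True     |  True
Every row is True, so the formula is a tautology.

tautology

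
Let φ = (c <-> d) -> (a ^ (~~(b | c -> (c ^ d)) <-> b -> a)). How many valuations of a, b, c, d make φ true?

14

a | b | c | d | φ
- | - | - | - | -
T | T | T | T | T
T | T | T | F | T
T | T | F | T | T
T | T | F | F | T
T | F | T | T | T
T | F | T | F | T
T | F | F | T | T
T | F | F | F | F
F | T | T | T | T
F | T | T | F | T
F | T | F | T | T
F | T | F | F | T
F | F | T | T | F
F | F | T | F | T
F | F | F | T | T
F | F | F | F | T
The formula is true on 14 of the 16 rows.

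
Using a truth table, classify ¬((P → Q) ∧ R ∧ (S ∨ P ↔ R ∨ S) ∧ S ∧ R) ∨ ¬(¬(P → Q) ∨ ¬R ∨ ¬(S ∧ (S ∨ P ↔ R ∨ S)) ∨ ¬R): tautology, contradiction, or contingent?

tautology

P  Q  R  S  |  (P → Q)  (S ∨ P)  (R ∨ S)  ((S ∨ P) ↔ (R ∨ S))  (((S ∨ P) ↔ (R ∨ S)) ∧ S)  ¬(P → Q)  ¬R  (S ∧ ((S ∨ P) ↔ (R ∨ S)))  ¬(S ∧ ((S ∨ P) ↔ (R ∨ S)))  φ
T  T  T  T  |     T        T        T              T                       T                 F      F               T                          F               T
T  T  T  F  |     T        T        T              T                       F                 F      F               F                          T               T
T  T  F  T  |     T        T        T              T                       T                 F      T               T                          F               T
T  T  F  F  |     T        T        F              F                       F                 F      T               F                          T               T
T  F  T  T  |     F        T        T              T                       T                 T      F               T                          F               T
T  F  T  F  |     F        T        T              T                       F                 T      F               F                          T               T
T  F  F  T  |     F        T        T              T                       T                 T      T               T                          F               T
T  F  F  F  |     F        T        F              F                       F                 T      T               F                          T               T
F  T  T  T  |     T        T        T              T                       T                 F      F               T                          F               T
F  T  T  F  |     T        F        T              F                       F                 F      F               F                          T               T
F  T  F  T  |     T        T        T              T                       T                 F      T               T                          F               T
F  T  F  F  |     T        F        F              T                       F                 F      T               F                          T               T
F  F  T  T  |     T        T        T              T                       T                 F      F               T                          F               T
F  F  T  F  |     T        F        T              F                       F                 F      F               F                          T               T
F  F  F  T  |     T        T        T              T                       T                 F      T               T                          F               T
F  F  F  F  |     T        F        F              T                       F                 F      T               F                          T               T
Every row is T, so the formula is a tautology.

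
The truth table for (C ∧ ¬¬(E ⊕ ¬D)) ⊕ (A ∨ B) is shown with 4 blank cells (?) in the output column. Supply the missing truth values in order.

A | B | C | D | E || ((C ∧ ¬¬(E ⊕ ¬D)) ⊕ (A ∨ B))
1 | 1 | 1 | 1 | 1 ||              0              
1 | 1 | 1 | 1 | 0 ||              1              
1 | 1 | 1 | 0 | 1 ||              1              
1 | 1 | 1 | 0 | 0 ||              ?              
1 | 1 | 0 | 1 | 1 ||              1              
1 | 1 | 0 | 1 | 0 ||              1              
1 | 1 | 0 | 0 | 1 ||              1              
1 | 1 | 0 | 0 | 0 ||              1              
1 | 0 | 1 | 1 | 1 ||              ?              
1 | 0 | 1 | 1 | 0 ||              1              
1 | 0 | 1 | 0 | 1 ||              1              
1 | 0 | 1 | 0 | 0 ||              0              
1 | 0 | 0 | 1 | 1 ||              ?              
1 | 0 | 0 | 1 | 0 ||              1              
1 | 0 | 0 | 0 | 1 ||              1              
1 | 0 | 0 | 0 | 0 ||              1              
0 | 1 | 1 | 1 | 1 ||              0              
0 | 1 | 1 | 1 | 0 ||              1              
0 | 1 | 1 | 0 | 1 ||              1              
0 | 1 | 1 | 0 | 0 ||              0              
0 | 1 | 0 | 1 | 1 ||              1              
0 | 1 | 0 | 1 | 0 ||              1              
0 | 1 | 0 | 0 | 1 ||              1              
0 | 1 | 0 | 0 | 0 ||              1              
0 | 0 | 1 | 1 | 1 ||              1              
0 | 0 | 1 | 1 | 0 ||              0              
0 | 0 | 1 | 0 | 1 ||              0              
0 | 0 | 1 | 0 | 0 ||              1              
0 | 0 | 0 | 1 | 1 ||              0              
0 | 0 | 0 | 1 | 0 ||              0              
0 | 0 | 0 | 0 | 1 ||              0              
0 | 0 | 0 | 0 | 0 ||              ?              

0, 0, 1, 0

Row A=1, B=1, C=1, D=0, E=0: (C ∧ ¬¬(E ⊕ ¬D)) = 1, (A ∨ B) = 1, so ((C ∧ ¬¬(E ⊕ ¬D)) ⊕ (A ∨ B)) = 0.
Row A=1, B=0, C=1, D=1, E=1: (C ∧ ¬¬(E ⊕ ¬D)) = 1, (A ∨ B) = 1, so ((C ∧ ¬¬(E ⊕ ¬D)) ⊕ (A ∨ B)) = 0.
Row A=1, B=0, C=0, D=1, E=1: (C ∧ ¬¬(E ⊕ ¬D)) = 0, (A ∨ B) = 1, so ((C ∧ ¬¬(E ⊕ ¬D)) ⊕ (A ∨ B)) = 1.
Row A=0, B=0, C=0, D=0, E=0: (C ∧ ¬¬(E ⊕ ¬D)) = 0, (A ∨ B) = 0, so ((C ∧ ¬¬(E ⊕ ¬D)) ⊕ (A ∨ B)) = 0.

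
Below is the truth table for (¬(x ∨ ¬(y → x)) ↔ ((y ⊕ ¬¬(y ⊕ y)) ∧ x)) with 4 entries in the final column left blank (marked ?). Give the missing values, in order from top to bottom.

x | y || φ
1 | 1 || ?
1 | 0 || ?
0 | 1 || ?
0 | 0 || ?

0, 1, 1, 0

Row x=1, y=1: ¬(x ∨ ¬(y → x)) = 0, ((y ⊕ ¬¬(y ⊕ y)) ∧ x) = 1, so the formula = 0.
Row x=1, y=0: ¬(x ∨ ¬(y → x)) = 0, ((y ⊕ ¬¬(y ⊕ y)) ∧ x) = 0, so the formula = 1.
Row x=0, y=1: ¬(x ∨ ¬(y → x)) = 0, ((y ⊕ ¬¬(y ⊕ y)) ∧ x) = 0, so the formula = 1.
Row x=0, y=0: ¬(x ∨ ¬(y → x)) = 1, ((y ⊕ ¬¬(y ⊕ y)) ∧ x) = 0, so the formula = 0.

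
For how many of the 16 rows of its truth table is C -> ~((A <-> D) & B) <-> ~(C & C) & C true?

2

A | B | C | D || (A <-> D) | ((A <-> D) & B) | ~((A <-> D) & B) | (C -> ~((A <-> D) & B)) | (C & C) | ~(C & C) | (~(C & C) & C) | φ
T | T | T | T ||     T     |        T        |        F         |            F            |    T    |    F     |       F        | T
T | T | T | F ||     F     |        F        |        T         |            T            |    T    |    F     |       F        | F
T | T | F | T ||     T     |        T        |        F         |            T            |    F    |    T     |       F        | F
T | T | F | F ||     F     |        F        |        T         |            T            |    F    |    T     |       F        | F
T | F | T | T ||     T     |        F        |        T         |            T            |    T    |    F     |       F        | F
T | F | T | F ||     F     |        F        |        T         |            T            |    T    |    F     |       F        | F
T | F | F | T ||     T     |        F        |        T         |            T            |    F    |    T     |       F        | F
T | F | F | F ||     F     |        F        |        T         |            T            |    F    |    T     |       F        | F
F | T | T | T ||     F     |        F        |        T         |            T            |    T    |    F     |       F        | F
F | T | T | F ||     T     |        T        |        F         |            F            |    T    |    F     |       F        | T
F | T | F | T ||     F     |        F        |        T         |            T            |    F    |    T     |       F        | F
F | T | F | F ||     T     |        T        |        F         |            T            |    F    |    T     |       F        | F
F | F | T | T ||     F     |        F        |        T         |            T            |    T    |    F     |       F        | F
F | F | T | F ||     T     |        F        |        T         |            T            |    T    |    F     |       F        | F
F | F | F | T ||     F     |        F        |        T         |            T            |    F    |    T     |       F        | F
F | F | F | F ||     T     |        F        |        T         |            T            |    F    |    T     |       F        | F
The formula is true on 2 of the 16 rows.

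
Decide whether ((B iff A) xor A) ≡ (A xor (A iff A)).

A | B || φ | ψ
F | F || T | T
F | T || F | T
T | F || T | F
T | T || F | F
The columns differ at A=F, B=T (φ=F, ψ=T), so they are not equivalent.

not equivalent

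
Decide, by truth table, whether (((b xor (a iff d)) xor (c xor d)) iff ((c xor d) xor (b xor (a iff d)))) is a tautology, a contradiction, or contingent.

a | b | c | d | (a iff d) | (b xor (a iff d)) | (c xor d) | φ
- | - | - | - | --------- | ----------------- | --------- | -
T | T | T | T |     T     |         F         |     F     | T
T | T | T | F |     F     |         T         |     T     | T
T | T | F | T |     T     |         F         |     T     | T
T | T | F | F |     F     |         T         |     F     | T
T | F | T | T |     T     |         T         |     F     | T
T | F | T | F |     F     |         F         |     T     | T
T | F | F | T |     T     |         T         |     T     | T
T | F | F | F |     F     |         F         |     F     | T
F | T | T | T |     F     |         T         |     F     | T
F | T | T | F |     T     |         F         |     T     | T
F | T | F | T |     F     |         T         |     T     | T
F | T | F | F |     T     |         F         |     F     | T
F | F | T | T |     F     |         F         |     F     | T
F | F | T | F |     T     |         T         |     T     | T
F | F | F | T |     F     |         F         |     T     | T
F | F | F | F |     T     |         T         |     F     | T
Every row is T, so the formula is a tautology.

tautology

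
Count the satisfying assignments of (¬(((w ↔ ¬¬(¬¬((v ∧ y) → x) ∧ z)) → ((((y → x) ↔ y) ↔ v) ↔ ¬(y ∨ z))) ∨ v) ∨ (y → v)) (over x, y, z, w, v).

26

x | y | z | w | v | φ
- | - | - | - | - | -
T | T | T | T | T | T
T | T | T | T | F | F
T | T | T | F | T | T
T | T | T | F | F | F
T | T | F | T | T | T
T | T | F | T | F | F
T | T | F | F | T | T
T | T | F | F | F | F
T | F | T | T | T | T
T | F | T | T | F | T
T | F | T | F | T | T
T | F | T | F | F | T
T | F | F | T | T | T
T | F | F | T | F | T
T | F | F | F | T | T
T | F | F | F | F | T
F | T | T | T | T | T
F | T | T | T | F | T
F | T | T | F | T | T
F | T | T | F | F | F
F | T | F | T | T | T
F | T | F | T | F | F
F | T | F | F | T | T
F | T | F | F | F | T
F | F | T | T | T | T
F | F | T | T | F | T
F | F | T | F | T | T
F | F | T | F | F | T
F | F | F | T | T | T
F | F | F | T | F | T
F | F | F | F | T | T
F | F | F | F | F | T
The formula is true on 26 of the 32 rows.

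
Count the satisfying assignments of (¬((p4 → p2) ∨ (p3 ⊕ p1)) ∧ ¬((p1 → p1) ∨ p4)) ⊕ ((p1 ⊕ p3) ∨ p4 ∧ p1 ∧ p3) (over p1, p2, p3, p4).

10

p1 | p2 | p3 | p4 || (p4 → p2) | (p3 ⊕ p1) | ((p4 → p2) ∨ (p3 ⊕ p1)) | ¬((p4 → p2) ∨ (p3 ⊕ p1)) | (p1 → p1) | ((p1 → p1) ∨ p4) | ¬((p1 → p1) ∨ p4) | (p1 ⊕ p3) | (p4 ∧ p1 ∧ p3) | ((p1 ⊕ p3) ∨ (p4 ∧ p1 ∧ p3)) | φ
T  | T  | T  | T  ||     T     |     F     |            T            |            F             |     T     |        T         |         F         |     F     |       T        |              T               | T
T  | T  | T  | F  ||     T     |     F     |            T            |            F             |     T     |        T         |         F         |     F     |       F        |              F               | F
T  | T  | F  | T  ||     T     |     T     |            T            |            F             |     T     |        T         |         F         |     T     |       F        |              T               | T
T  | T  | F  | F  ||     T     |     T     |            T            |            F             |     T     |        T         |         F         |     T     |       F        |              T               | T
T  | F  | T  | T  ||     F     |     F     |            F            |            T             |     T     |        T         |         F         |     F     |       T        |              T               | T
T  | F  | T  | F  ||     T     |     F     |            T            |            F             |     T     |        T         |         F         |     F     |       F        |              F               | F
T  | F  | F  | T  ||     F     |     T     |            T            |            F             |     T     |        T         |         F         |     T     |       F        |              T               | T
T  | F  | F  | F  ||     T     |     T     |            T            |            F             |     T     |        T         |         F         |     T     |       F        |              T               | T
F  | T  | T  | T  ||     T     |     T     |            T            |            F             |     T     |        T         |         F         |     T     |       F        |              T               | T
F  | T  | T  | F  ||     T     |     T     |            T            |            F             |     T     |        T         |         F         |     T     |       F        |              T               | T
F  | T  | F  | T  ||     T     |     F     |            T            |            F             |     T     |        T         |         F         |     F     |       F        |              F               | F
F  | T  | F  | F  ||     T     |     F     |            T            |            F             |     T     |        T         |         F         |     F     |       F        |              F               | F
F  | F  | T  | T  ||     F     |     T     |            T            |            F             |     T     |        T         |         F         |     T     |       F        |              T               | T
F  | F  | T  | F  ||     T     |     T     |            T            |            F             |     T     |        T         |         F         |     T     |       F        |              T               | T
F  | F  | F  | T  ||     F     |     F     |            F            |            T             |     T     |        T         |         F         |     F     |       F        |              F               | F
F  | F  | F  | F  ||     T     |     F     |            T            |            F             |     T     |        T         |         F         |     F     |       F        |              F               | F
The formula is true on 10 of the 16 rows.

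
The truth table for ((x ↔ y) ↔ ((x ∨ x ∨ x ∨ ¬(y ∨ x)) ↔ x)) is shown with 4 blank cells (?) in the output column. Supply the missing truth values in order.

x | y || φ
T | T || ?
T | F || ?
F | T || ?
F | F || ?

T, F, F, F

Row x=T, y=T: (x ↔ y) = T, ((x ∨ x ∨ x ∨ ¬(y ∨ x)) ↔ x) = T, so the formula = T.
Row x=T, y=F: (x ↔ y) = F, ((x ∨ x ∨ x ∨ ¬(y ∨ x)) ↔ x) = T, so the formula = F.
Row x=F, y=T: (x ↔ y) = F, ((x ∨ x ∨ x ∨ ¬(y ∨ x)) ↔ x) = T, so the formula = F.
Row x=F, y=F: (x ↔ y) = T, ((x ∨ x ∨ x ∨ ¬(y ∨ x)) ↔ x) = F, so the formula = F.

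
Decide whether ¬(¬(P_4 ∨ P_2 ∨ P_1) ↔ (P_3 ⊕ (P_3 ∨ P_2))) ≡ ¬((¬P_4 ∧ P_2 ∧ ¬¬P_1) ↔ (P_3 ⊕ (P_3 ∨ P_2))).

not equivalent

P_1 | P_2 | P_3 | P_4 || φ | ψ
 1  |  1  |  1  |  1  || 0 | 0
 1  |  1  |  1  |  0  || 0 | 1
 1  |  1  |  0  |  1  || 1 | 1
 1  |  1  |  0  |  0  || 1 | 0
 1  |  0  |  1  |  1  || 0 | 0
 1  |  0  |  1  |  0  || 0 | 0
 1  |  0  |  0  |  1  || 0 | 0
 1  |  0  |  0  |  0  || 0 | 0
 0  |  1  |  1  |  1  || 0 | 0
 0  |  1  |  1  |  0  || 0 | 0
 0  |  1  |  0  |  1  || 1 | 1
 0  |  1  |  0  |  0  || 1 | 1
 0  |  0  |  1  |  1  || 0 | 0
 0  |  0  |  1  |  0  || 1 | 0
 0  |  0  |  0  |  1  || 0 | 0
 0  |  0  |  0  |  0  || 1 | 0
The columns differ at P_1=1, P_2=1, P_3=1, P_4=0 (φ=0, ψ=1), so they are not equivalent.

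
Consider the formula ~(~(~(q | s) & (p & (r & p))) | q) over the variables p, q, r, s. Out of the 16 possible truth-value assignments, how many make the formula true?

1

p  q  r  s     (q | s)  ~(q | s)  (r & p)  (p & (r & p))  (~(q | s) & (p & (r & p)))  ~(~(q | s) & (p & (r & p)))  φ
T  T  T  T        T        F         T           T                    F                            T               F
T  T  T  F        T        F         T           T                    F                            T               F
T  T  F  T        T        F         F           F                    F                            T               F
T  T  F  F        T        F         F           F                    F                            T               F
T  F  T  T        T        F         T           T                    F                            T               F
T  F  T  F        F        T         T           T                    T                            F               T
T  F  F  T        T        F         F           F                    F                            T               F
T  F  F  F        F        T         F           F                    F                            T               F
F  T  T  T        T        F         F           F                    F                            T               F
F  T  T  F        T        F         F           F                    F                            T               F
F  T  F  T        T        F         F           F                    F                            T               F
F  T  F  F        T        F         F           F                    F                            T               F
F  F  T  T        T        F         F           F                    F                            T               F
F  F  T  F        F        T         F           F                    F                            T               F
F  F  F  T        T        F         F           F                    F                            T               F
F  F  F  F        F        T         F           F                    F                            T               F
The formula is true on 1 of the 16 rows.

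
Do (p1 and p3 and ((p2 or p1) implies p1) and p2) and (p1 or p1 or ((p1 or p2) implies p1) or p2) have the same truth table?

p1  p2  p3  |  φ  ψ
T   T   T   |  T  T
T   T   F   |  F  T
T   F   T   |  F  T
T   F   F   |  F  T
F   T   T   |  F  T
F   T   F   |  F  T
F   F   T   |  F  T
F   F   F   |  F  T
The columns differ at p1=T, p2=T, p3=F (φ=F, ψ=T), so they are not equivalent.

not equivalent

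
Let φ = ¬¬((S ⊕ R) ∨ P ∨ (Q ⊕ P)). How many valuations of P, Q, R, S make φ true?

14

P | Q | R | S | ¬¬(((S ⊕ R) ∨ P) ∨ (Q ⊕ P))
- | - | - | - | ---------------------------
T | T | T | T |              T             
T | T | T | F |              T             
T | T | F | T |              T             
T | T | F | F |              T             
T | F | T | T |              T             
T | F | T | F |              T             
T | F | F | T |              T             
T | F | F | F |              T             
F | T | T | T |              T             
F | T | T | F |              T             
F | T | F | T |              T             
F | T | F | F |              T             
F | F | T | T |              F             
F | F | T | F |              T             
F | F | F | T |              T             
F | F | F | F |              F             
The formula is true on 14 of the 16 rows.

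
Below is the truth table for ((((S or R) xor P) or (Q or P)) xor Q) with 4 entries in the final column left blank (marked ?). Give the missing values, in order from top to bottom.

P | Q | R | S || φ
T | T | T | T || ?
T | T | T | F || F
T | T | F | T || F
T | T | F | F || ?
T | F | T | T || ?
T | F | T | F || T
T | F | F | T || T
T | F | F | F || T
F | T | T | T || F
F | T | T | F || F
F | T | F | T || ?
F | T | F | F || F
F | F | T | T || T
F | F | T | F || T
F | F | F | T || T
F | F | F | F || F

Row P=T, Q=T, R=T, S=T: (((S or R) xor P) or (Q or P)) = T, so the formula = F.
Row P=T, Q=T, R=F, S=F: (((S or R) xor P) or (Q or P)) = T, so the formula = F.
Row P=T, Q=F, R=T, S=T: (((S or R) xor P) or (Q or P)) = T, so the formula = T.
Row P=F, Q=T, R=F, S=T: (((S or R) xor P) or (Q or P)) = T, so the formula = F.

F, F, T, F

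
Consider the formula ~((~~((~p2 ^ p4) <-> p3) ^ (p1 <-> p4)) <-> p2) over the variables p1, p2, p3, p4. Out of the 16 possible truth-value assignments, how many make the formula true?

p1 | p2 | p3 | p4 | φ
-- | -- | -- | -- | -
1  | 1  | 1  | 1  | 1
1  | 1  | 1  | 0  | 1
1  | 1  | 0  | 1  | 0
1  | 1  | 0  | 0  | 0
1  | 0  | 1  | 1  | 1
1  | 0  | 1  | 0  | 1
1  | 0  | 0  | 1  | 0
1  | 0  | 0  | 0  | 0
0  | 1  | 1  | 1  | 0
0  | 1  | 1  | 0  | 0
0  | 1  | 0  | 1  | 1
0  | 1  | 0  | 0  | 1
0  | 0  | 1  | 1  | 0
0  | 0  | 1  | 0  | 0
0  | 0  | 0  | 1  | 1
0  | 0  | 0  | 0  | 1
The formula is true on 8 of the 16 rows.

8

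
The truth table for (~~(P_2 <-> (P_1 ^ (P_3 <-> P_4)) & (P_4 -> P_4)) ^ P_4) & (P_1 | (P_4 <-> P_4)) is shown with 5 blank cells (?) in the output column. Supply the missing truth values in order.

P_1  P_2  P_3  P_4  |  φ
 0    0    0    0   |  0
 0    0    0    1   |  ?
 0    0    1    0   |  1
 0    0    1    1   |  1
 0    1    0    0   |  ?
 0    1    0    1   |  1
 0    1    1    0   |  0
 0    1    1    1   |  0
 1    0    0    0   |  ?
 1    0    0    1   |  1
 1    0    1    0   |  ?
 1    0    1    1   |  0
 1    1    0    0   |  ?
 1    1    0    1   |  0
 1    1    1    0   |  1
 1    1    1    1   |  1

Row P_1=0, P_2=0, P_3=0, P_4=1: (~~(P_2 <-> (P_1 ^ (P_3 <-> P_4)) & (P_4 -> P_4)) ^ P_4) = 0, (P_1 | (P_4 <-> P_4)) = 1, so the formula = 0.
Row P_1=0, P_2=1, P_3=0, P_4=0: (~~(P_2 <-> (P_1 ^ (P_3 <-> P_4)) & (P_4 -> P_4)) ^ P_4) = 1, (P_1 | (P_4 <-> P_4)) = 1, so the formula = 1.
Row P_1=1, P_2=0, P_3=0, P_4=0: (~~(P_2 <-> (P_1 ^ (P_3 <-> P_4)) & (P_4 -> P_4)) ^ P_4) = 1, (P_1 | (P_4 <-> P_4)) = 1, so the formula = 1.
Row P_1=1, P_2=0, P_3=1, P_4=0: (~~(P_2 <-> (P_1 ^ (P_3 <-> P_4)) & (P_4 -> P_4)) ^ P_4) = 0, (P_1 | (P_4 <-> P_4)) = 1, so the formula = 0.
Row P_1=1, P_2=1, P_3=0, P_4=0: (~~(P_2 <-> (P_1 ^ (P_3 <-> P_4)) & (P_4 -> P_4)) ^ P_4) = 0, (P_1 | (P_4 <-> P_4)) = 1, so the formula = 0.

0, 1, 1, 0, 0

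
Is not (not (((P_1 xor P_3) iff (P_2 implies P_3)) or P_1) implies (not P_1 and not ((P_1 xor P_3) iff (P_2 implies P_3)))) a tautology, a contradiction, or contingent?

contradiction

P_1 | P_2 | P_3 | (P_1 xor P_3) | (P_2 implies P_3) | not P_1 | φ
--- | --- | --- | ------------- | ----------------- | ------- | -
 0  |  0  |  0  |       0       |         1         |    1    | 0
 0  |  0  |  1  |       1       |         1         |    1    | 0
 0  |  1  |  0  |       0       |         0         |    1    | 0
 0  |  1  |  1  |       1       |         1         |    1    | 0
 1  |  0  |  0  |       1       |         1         |    0    | 0
 1  |  0  |  1  |       0       |         1         |    0    | 0
 1  |  1  |  0  |       1       |         0         |    0    | 0
 1  |  1  |  1  |       0       |         1         |    0    | 0
Every row is 0, so the formula is a contradiction.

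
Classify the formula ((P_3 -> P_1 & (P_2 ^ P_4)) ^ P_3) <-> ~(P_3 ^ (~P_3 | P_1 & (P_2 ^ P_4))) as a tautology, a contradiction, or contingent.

P_1  P_2  P_3  P_4     (P_2 ^ P_4)  (P_1 & (P_2 ^ P_4))  (P_3 -> (P_1 & (P_2 ^ P_4)))  ~P_3  (~P_3 | (P_1 & (P_2 ^ P_4)))  φ
 F    F    F    F           F                F                        T                 T                 T                F
 F    F    F    T           T                F                        T                 T                 T                F
 F    F    T    F           F                F                        F                 F                 F                F
 F    F    T    T           T                F                        F                 F                 F                F
 F    T    F    F           T                F                        T                 T                 T                F
 F    T    F    T           F                F                        T                 T                 T                F
 F    T    T    F           T                F                        F                 F                 F                F
 F    T    T    T           F                F                        F                 F                 F                F
 T    F    F    F           F                F                        T                 T                 T                F
 T    F    F    T           T                T                        T                 T                 T                F
 T    F    T    F           F                F                        F                 F                 F                F
 T    F    T    T           T                T                        T                 F                 T                F
 T    T    F    F           T                T                        T                 T                 T                F
 T    T    F    T           F                F                        T                 T                 T                F
 T    T    T    F           T                T                        T                 F                 T                F
 T    T    T    T           F                F                        F                 F                 F                F
Every row is F, so the formula is a contradiction.

contradiction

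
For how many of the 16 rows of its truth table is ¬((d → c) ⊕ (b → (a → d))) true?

a | b | c | d || (d → c) | (a → d) | (b → (a → d)) | ((d → c) ⊕ (b → (a → d))) | ¬((d → c) ⊕ (b → (a → d)))
F | F | F | F ||    T    |    T    |       T       |             F             |             T             
F | F | F | T ||    F    |    T    |       T       |             T             |             F             
F | F | T | F ||    T    |    T    |       T       |             F             |             T             
F | F | T | T ||    T    |    T    |       T       |             F             |             T             
F | T | F | F ||    T    |    T    |       T       |             F             |             T             
F | T | F | T ||    F    |    T    |       T       |             T             |             F             
F | T | T | F ||    T    |    T    |       T       |             F             |             T             
F | T | T | T ||    T    |    T    |       T       |             F             |             T             
T | F | F | F ||    T    |    F    |       T       |             F             |             T             
T | F | F | T ||    F    |    T    |       T       |             T             |             F             
T | F | T | F ||    T    |    F    |       T       |             F             |             T             
T | F | T | T ||    T    |    T    |       T       |             F             |             T             
T | T | F | F ||    T    |    F    |       F       |             T             |             F             
T | T | F | T ||    F    |    T    |       T       |             T             |             F             
T | T | T | F ||    T    |    F    |       F       |             T             |             F             
T | T | T | T ||    T    |    T    |       T       |             F             |             T             
The formula is true on 10 of the 16 rows.

10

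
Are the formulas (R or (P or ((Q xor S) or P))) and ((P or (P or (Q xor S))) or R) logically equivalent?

P | Q | R | S || φ | ψ
T | T | T | T || T | T
T | T | T | F || T | T
T | T | F | T || T | T
T | T | F | F || T | T
T | F | T | T || T | T
T | F | T | F || T | T
T | F | F | T || T | T
T | F | F | F || T | T
F | T | T | T || T | T
F | T | T | F || T | T
F | T | F | T || F | F
F | T | F | F || T | T
F | F | T | T || T | T
F | F | T | F || T | T
F | F | F | T || T | T
F | F | F | F || F | F
The columns for φ and ψ agree on every row, so they are logically equivalent.

equivalent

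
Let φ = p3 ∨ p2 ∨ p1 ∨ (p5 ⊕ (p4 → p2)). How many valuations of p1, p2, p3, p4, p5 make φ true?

30

  p1  |   p2  |   p3  |   p4  |   p5  |   φ  
----- | ----- | ----- | ----- | ----- | -----
 True |  True |  True |  True |  True |  True
 True |  True |  True |  True | False |  True
 True |  True |  True | False |  True |  True
 True |  True |  True | False | False |  True
 True |  True | False |  True |  True |  True
 True |  True | False |  True | False |  True
 True |  True | False | False |  True |  True
 True |  True | False | False | False |  True
 True | False |  True |  True |  True |  True
 True | False |  True |  True | False |  True
 True | False |  True | False |  True |  True
 True | False |  True | False | False |  True
 True | False | False |  True |  True |  True
 True | False | False |  True | False |  True
 True | False | False | False |  True |  True
 True | False | False | False | False |  True
False |  True |  True |  True |  True |  True
False |  True |  True |  True | False |  True
False |  True |  True | False |  True |  True
False |  True |  True | False | False |  True
False |  True | False |  True |  True |  True
False |  True | False |  True | False |  True
False |  True | False | False |  True |  True
False |  True | False | False | False |  True
False | False |  True |  True |  True |  True
False | False |  True |  True | False |  True
False | False |  True | False |  True |  True
False | False |  True | False | False |  True
False | False | False |  True |  True |  True
False | False | False |  True | False | False
False | False | False | False |  True | False
False | False | False | False | False |  True
The formula is true on 30 of the 32 rows.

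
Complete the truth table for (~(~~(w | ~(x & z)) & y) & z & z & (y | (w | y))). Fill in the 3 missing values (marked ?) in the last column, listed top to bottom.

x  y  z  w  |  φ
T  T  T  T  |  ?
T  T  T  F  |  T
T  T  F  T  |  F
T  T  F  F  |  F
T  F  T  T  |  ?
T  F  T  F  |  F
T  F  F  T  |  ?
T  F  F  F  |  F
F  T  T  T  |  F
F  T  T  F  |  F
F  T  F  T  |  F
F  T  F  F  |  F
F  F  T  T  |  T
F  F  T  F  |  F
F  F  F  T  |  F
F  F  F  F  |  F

Row x=T, y=T, z=T, w=T: ~(~~(w | ~(x & z)) & y) = F, (y | (w | y)) = T, so the formula = F.
Row x=T, y=F, z=T, w=T: ~(~~(w | ~(x & z)) & y) = T, (y | (w | y)) = T, so the formula = T.
Row x=T, y=F, z=F, w=T: ~(~~(w | ~(x & z)) & y) = T, (y | (w | y)) = T, so the formula = F.

F, T, F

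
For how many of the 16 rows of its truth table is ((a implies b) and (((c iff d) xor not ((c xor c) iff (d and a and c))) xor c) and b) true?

5

a | b | c | d | (a implies b) | (c iff d) | (c xor c) | (d and a and c) | φ
- | - | - | - | ------------- | --------- | --------- | --------------- | -
T | T | T | T |       T       |     T     |     F     |        T        | T
T | T | T | F |       T       |     F     |     F     |        F        | T
T | T | F | T |       T       |     F     |     F     |        F        | F
T | T | F | F |       T       |     T     |     F     |        F        | T
T | F | T | T |       F       |     T     |     F     |        T        | F
T | F | T | F |       F       |     F     |     F     |        F        | F
T | F | F | T |       F       |     F     |     F     |        F        | F
T | F | F | F |       F       |     T     |     F     |        F        | F
F | T | T | T |       T       |     T     |     F     |        F        | F
F | T | T | F |       T       |     F     |     F     |        F        | T
F | T | F | T |       T       |     F     |     F     |        F        | F
F | T | F | F |       T       |     T     |     F     |        F        | T
F | F | T | T |       T       |     T     |     F     |        F        | F
F | F | T | F |       T       |     F     |     F     |        F        | F
F | F | F | T |       T       |     F     |     F     |        F        | F
F | F | F | F |       T       |     T     |     F     |        F        | F
The formula is true on 5 of the 16 rows.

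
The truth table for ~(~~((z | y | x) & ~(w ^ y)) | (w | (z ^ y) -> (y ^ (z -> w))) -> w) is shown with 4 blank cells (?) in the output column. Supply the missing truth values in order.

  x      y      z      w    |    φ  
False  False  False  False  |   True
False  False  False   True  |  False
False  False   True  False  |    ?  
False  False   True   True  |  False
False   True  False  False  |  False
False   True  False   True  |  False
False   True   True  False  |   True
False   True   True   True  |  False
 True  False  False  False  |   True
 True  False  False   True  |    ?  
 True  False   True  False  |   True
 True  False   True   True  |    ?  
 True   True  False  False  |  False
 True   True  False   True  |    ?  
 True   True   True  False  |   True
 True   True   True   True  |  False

Row x=False, y=False, z=True, w=False: (~~((z | y | x) & ~(w ^ y)) | (w | (z ^ y) -> (y ^ (z -> w)))) = True, (~~((z | y | x) & ~(w ^ y)) | (w | (z ^ y) -> (y ^ (z -> w))) -> w) = False, so the formula = True.
Row x=True, y=False, z=False, w=True: (~~((z | y | x) & ~(w ^ y)) | (w | (z ^ y) -> (y ^ (z -> w)))) = True, (~~((z | y | x) & ~(w ^ y)) | (w | (z ^ y) -> (y ^ (z -> w))) -> w) = True, so the formula = False.
Row x=True, y=False, z=True, w=True: (~~((z | y | x) & ~(w ^ y)) | (w | (z ^ y) -> (y ^ (z -> w)))) = True, (~~((z | y | x) & ~(w ^ y)) | (w | (z ^ y) -> (y ^ (z -> w))) -> w) = True, so the formula = False.
Row x=True, y=True, z=False, w=True: (~~((z | y | x) & ~(w ^ y)) | (w | (z ^ y) -> (y ^ (z -> w)))) = True, (~~((z | y | x) & ~(w ^ y)) | (w | (z ^ y) -> (y ^ (z -> w))) -> w) = True, so the formula = False.

True, False, False, False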